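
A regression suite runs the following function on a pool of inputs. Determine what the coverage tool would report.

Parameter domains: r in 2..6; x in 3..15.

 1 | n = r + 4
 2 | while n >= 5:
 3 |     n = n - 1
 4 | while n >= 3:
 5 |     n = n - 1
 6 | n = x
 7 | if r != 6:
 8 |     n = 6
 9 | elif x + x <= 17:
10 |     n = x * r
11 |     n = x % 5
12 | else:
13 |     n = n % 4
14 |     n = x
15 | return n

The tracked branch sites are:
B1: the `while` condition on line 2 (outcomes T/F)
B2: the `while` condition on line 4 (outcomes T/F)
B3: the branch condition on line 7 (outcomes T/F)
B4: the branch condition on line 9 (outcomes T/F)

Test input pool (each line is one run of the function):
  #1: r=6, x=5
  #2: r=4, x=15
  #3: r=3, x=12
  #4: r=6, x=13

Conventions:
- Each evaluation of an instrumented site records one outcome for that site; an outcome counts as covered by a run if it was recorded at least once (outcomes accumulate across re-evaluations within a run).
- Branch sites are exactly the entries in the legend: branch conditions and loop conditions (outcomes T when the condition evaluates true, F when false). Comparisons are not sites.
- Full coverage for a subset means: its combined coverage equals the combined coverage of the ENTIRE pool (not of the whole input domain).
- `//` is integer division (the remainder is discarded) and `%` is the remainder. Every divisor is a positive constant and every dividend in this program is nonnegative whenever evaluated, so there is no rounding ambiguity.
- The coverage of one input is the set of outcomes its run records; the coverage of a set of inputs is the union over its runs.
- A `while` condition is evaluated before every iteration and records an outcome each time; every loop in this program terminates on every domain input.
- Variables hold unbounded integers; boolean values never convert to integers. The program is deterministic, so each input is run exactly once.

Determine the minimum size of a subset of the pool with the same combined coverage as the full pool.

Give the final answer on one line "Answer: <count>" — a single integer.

input #1 (r=6, x=5): events B1->T, B1->T, B1->T, B1->T, B1->T, B1->T, B1->F, B2->T, B2->T, B2->F, B3->F, B4->T; covers B1=T, B1=F, B2=T, B2=F, B3=F, B4=T
input #2 (r=4, x=15): events B1->T, B1->T, B1->T, B1->T, B1->F, B2->T, B2->T, B2->F, B3->T; covers B1=T, B1=F, B2=T, B2=F, B3=T
input #3 (r=3, x=12): events B1->T, B1->T, B1->T, B1->F, B2->T, B2->T, B2->F, B3->T; covers B1=T, B1=F, B2=T, B2=F, B3=T
input #4 (r=6, x=13): events B1->T, B1->T, B1->T, B1->T, B1->T, B1->T, B1->F, B2->T, B2->T, B2->F, B3->F, B4->F; covers B1=T, B1=F, B2=T, B2=F, B3=F, B4=F
together the pool reaches 8 outcomes: B1=T, B1=F, B2=T, B2=F, B3=T, B3=F, B4=T, B4=F
no size-1 subset reaches all 8 outcomes (best union: 6/8)
no size-2 subset reaches all 8 outcomes (best union: 7/8)
inputs {1, 2, 4} (size 3) cover everything; no size-3 subset with a lexicographically smaller index list covers all 8

Answer: 3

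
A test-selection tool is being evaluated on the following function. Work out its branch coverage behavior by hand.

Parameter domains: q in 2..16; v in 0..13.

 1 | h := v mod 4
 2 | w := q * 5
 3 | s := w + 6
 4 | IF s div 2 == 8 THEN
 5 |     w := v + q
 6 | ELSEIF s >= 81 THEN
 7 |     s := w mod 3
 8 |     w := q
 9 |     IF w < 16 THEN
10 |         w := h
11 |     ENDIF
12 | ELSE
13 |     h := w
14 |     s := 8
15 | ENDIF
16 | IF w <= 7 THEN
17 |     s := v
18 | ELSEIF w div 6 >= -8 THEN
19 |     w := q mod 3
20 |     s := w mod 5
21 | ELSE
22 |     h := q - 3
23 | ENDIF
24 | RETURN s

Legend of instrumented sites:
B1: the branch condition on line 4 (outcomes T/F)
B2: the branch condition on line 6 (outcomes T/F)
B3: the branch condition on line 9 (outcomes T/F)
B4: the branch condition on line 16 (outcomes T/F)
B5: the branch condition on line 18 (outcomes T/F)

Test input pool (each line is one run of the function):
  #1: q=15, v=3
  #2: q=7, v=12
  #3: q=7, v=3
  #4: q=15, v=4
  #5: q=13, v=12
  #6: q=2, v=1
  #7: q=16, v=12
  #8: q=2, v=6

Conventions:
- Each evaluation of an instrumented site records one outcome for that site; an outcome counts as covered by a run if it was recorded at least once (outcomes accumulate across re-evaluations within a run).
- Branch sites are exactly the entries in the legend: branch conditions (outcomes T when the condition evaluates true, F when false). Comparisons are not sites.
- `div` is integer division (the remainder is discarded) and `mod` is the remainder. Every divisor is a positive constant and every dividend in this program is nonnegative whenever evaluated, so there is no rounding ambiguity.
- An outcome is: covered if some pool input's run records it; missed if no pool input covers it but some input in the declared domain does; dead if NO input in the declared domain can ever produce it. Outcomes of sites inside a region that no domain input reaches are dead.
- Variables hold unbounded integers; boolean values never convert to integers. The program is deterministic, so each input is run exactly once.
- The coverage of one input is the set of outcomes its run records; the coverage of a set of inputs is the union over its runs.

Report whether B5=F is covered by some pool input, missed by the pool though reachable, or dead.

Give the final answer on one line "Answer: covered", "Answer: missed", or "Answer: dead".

no pool input records B5=F
checking all 210 inputs in the declared domain: B5=F is never recorded -> dead

Answer: dead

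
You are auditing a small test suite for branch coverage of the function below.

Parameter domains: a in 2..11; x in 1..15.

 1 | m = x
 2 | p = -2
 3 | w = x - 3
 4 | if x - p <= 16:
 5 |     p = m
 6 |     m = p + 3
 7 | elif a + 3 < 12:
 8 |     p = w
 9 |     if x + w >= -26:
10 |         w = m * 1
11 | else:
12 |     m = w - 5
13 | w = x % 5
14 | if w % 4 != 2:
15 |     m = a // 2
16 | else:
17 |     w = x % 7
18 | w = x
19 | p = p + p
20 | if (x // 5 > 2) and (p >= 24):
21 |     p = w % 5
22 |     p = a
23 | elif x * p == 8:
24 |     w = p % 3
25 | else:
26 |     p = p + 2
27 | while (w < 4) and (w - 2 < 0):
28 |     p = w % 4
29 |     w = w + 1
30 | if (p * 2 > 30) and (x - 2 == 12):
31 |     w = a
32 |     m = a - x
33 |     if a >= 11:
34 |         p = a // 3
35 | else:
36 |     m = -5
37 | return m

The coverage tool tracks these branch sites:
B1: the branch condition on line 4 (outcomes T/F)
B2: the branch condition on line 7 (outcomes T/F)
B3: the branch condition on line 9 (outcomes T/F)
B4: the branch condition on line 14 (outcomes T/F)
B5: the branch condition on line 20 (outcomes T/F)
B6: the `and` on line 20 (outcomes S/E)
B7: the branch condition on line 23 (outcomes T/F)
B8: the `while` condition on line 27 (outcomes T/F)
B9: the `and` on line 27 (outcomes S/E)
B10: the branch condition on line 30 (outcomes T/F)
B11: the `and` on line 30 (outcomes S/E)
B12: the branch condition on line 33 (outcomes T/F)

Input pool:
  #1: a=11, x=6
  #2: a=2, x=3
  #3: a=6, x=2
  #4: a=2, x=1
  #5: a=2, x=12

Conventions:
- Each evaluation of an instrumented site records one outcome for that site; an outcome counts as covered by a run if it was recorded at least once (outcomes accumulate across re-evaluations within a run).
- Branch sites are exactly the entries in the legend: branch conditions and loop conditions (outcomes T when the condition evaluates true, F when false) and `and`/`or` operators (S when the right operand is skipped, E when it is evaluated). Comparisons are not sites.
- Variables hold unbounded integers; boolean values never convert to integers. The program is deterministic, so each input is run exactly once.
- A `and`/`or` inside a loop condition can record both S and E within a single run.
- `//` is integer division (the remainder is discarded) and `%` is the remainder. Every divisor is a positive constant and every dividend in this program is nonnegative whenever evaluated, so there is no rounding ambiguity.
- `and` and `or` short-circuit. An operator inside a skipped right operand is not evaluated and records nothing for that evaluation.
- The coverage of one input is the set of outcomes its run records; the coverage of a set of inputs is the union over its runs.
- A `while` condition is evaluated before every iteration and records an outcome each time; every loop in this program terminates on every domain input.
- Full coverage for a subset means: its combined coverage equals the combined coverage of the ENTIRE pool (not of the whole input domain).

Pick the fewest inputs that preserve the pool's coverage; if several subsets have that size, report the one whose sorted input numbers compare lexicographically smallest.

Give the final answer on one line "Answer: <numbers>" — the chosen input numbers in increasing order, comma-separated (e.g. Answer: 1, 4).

input #1 (a=11, x=6): events B1->T, B4->T, B6->S, B5->F, B7->F, B9->S, B8->F, B11->S, B10->F; covers B1=T, B4=T, B5=F, B6=S, B7=F, B8=F, B9=S, B10=F, B11=S
input #2 (a=2, x=3): events B1->T, B4->T, B6->S, B5->F, B7->F, B9->E, B8->F, B11->S, B10->F; covers B1=T, B4=T, B5=F, B6=S, B7=F, B8=F, B9=E, B10=F, B11=S
input #3 (a=6, x=2): events B1->T, B4->F, B6->S, B5->F, B7->T, B9->E, B8->T, B9->E, B8->F, B11->S, B10->F; covers B1=T, B4=F, B5=F, B6=S, B7=T, B8=T, B8=F, B9=E, B10=F, B11=S
input #4 (a=2, x=1): events B1->T, B4->T, B6->S, B5->F, B7->F, B9->E, B8->T, B9->E, B8->F, B11->S, B10->F; covers B1=T, B4=T, B5=F, B6=S, B7=F, B8=T, B8=F, B9=E, B10=F, B11=S
input #5 (a=2, x=12): events B1->T, B4->F, B6->S, B5->F, B7->F, B9->S, B8->F, B11->E, B10->F; covers B1=T, B4=F, B5=F, B6=S, B7=F, B8=F, B9=S, B10=F, B11=E
the full pool covers 14 outcomes: B1=T, B4=T, B4=F, B5=F, B6=S, B7=T, B7=F, B8=T, B8=F, B9=S, B9=E, B10=F, B11=S, B11=E
size 1 is not enough: best union over all size-1 subsets is 10/14
size 2 is not enough: best union over all size-2 subsets is 13/14
size 3: inputs {1, 3, 5} cover all 14 outcomes, and no lexicographically smaller subset of this size does

Answer: 1, 3, 5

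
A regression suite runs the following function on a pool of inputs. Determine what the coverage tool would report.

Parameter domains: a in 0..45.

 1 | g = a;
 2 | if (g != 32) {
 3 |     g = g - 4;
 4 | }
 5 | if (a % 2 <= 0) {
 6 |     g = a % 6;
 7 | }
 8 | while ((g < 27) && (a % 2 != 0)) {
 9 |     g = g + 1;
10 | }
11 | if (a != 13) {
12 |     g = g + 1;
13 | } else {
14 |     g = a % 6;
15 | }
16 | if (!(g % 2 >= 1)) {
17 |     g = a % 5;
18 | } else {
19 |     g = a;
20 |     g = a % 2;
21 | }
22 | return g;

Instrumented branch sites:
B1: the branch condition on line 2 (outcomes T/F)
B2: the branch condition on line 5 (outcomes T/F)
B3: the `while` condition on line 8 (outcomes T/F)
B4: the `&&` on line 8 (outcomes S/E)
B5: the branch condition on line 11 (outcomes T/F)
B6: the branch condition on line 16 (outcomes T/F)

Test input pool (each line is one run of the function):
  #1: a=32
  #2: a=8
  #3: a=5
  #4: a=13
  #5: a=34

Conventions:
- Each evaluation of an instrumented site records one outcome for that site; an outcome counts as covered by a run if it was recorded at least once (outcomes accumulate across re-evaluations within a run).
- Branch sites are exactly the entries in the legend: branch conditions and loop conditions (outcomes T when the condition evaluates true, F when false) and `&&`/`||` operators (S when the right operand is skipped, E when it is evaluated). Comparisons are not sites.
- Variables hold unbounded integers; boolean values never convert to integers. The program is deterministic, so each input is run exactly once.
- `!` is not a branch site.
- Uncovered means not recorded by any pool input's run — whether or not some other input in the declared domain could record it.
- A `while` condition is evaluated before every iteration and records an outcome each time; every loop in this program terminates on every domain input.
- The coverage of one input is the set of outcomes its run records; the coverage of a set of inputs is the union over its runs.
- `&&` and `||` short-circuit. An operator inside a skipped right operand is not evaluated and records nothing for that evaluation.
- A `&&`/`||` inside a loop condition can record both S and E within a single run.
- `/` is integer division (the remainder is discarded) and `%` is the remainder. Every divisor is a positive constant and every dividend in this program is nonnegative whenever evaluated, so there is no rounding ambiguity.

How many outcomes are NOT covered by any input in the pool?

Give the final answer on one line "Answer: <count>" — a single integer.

test 1 (a=32) fires B1->F, B2->T, B4->E, B3->F, B5->T, B6->F; hits B1=F, B2=T, B3=F, B4=E, B5=T, B6=F
test 2 (a=8) fires B1->T, B2->T, B4->E, B3->F, B5->T, B6->F; hits B1=T, B2=T, B3=F, B4=E, B5=T, B6=F
test 3 (a=5) fires B1->T, B2->F, B4->E, B3->T, B4->E, B3->T, B4->E, B3->T, B4->E, B3->T, B4->E, B3->T, B4->E, B3->T, ...; hits B1=T, B2=F, B3=T, B3=F, B4=S, B4=E, B5=T, B6=T
test 4 (a=13) fires B1->T, B2->F, B4->E, B3->T, B4->E, B3->T, B4->E, B3->T, B4->E, B3->T, B4->E, B3->T, B4->E, B3->T, ...; hits B1=T, B2=F, B3=T, B3=F, B4=S, B4=E, B5=F, B6=F
test 5 (a=34) fires B1->T, B2->T, B4->E, B3->F, B5->T, B6->F; hits B1=T, B2=T, B3=F, B4=E, B5=T, B6=F
union over the pool: B1=T, B1=F, B2=T, B2=F, B3=T, B3=F, B4=S, B4=E, B5=T, B5=F, B6=T, B6=F
uncovered (0 of 12): none

Answer: 0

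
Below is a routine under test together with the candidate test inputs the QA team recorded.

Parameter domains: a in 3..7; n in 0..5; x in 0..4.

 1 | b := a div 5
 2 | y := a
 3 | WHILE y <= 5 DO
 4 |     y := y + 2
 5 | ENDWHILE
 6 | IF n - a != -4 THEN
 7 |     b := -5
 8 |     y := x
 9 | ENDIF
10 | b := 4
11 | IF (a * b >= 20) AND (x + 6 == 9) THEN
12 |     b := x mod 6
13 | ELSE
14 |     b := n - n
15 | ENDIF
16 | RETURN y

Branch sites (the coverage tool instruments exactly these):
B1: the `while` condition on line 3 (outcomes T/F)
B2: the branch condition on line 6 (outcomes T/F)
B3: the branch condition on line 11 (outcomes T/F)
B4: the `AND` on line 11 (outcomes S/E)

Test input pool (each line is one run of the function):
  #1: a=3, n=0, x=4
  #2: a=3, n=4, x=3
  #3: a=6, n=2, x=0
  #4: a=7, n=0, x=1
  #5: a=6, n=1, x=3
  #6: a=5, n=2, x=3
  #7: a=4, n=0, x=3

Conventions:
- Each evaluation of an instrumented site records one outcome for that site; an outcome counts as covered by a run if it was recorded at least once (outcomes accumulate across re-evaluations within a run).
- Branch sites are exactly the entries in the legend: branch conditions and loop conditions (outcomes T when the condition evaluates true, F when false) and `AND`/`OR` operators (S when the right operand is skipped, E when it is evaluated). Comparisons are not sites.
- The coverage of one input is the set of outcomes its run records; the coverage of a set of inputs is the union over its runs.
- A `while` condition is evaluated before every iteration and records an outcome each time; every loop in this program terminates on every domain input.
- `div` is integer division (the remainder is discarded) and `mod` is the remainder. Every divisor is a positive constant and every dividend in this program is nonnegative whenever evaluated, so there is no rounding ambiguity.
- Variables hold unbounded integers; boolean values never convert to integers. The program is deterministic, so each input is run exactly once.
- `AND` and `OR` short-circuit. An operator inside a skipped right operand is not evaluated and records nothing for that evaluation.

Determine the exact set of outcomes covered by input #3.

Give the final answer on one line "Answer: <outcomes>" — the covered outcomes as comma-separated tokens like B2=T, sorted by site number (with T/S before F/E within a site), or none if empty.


Event log for input #3 (a=6, n=2, x=0):
  B1->F, B2->F, B4->E, B3->F
collecting distinct outcomes: B1=F, B2=F, B3=F, B4=E
Answer: B1=F, B2=F, B3=F, B4=E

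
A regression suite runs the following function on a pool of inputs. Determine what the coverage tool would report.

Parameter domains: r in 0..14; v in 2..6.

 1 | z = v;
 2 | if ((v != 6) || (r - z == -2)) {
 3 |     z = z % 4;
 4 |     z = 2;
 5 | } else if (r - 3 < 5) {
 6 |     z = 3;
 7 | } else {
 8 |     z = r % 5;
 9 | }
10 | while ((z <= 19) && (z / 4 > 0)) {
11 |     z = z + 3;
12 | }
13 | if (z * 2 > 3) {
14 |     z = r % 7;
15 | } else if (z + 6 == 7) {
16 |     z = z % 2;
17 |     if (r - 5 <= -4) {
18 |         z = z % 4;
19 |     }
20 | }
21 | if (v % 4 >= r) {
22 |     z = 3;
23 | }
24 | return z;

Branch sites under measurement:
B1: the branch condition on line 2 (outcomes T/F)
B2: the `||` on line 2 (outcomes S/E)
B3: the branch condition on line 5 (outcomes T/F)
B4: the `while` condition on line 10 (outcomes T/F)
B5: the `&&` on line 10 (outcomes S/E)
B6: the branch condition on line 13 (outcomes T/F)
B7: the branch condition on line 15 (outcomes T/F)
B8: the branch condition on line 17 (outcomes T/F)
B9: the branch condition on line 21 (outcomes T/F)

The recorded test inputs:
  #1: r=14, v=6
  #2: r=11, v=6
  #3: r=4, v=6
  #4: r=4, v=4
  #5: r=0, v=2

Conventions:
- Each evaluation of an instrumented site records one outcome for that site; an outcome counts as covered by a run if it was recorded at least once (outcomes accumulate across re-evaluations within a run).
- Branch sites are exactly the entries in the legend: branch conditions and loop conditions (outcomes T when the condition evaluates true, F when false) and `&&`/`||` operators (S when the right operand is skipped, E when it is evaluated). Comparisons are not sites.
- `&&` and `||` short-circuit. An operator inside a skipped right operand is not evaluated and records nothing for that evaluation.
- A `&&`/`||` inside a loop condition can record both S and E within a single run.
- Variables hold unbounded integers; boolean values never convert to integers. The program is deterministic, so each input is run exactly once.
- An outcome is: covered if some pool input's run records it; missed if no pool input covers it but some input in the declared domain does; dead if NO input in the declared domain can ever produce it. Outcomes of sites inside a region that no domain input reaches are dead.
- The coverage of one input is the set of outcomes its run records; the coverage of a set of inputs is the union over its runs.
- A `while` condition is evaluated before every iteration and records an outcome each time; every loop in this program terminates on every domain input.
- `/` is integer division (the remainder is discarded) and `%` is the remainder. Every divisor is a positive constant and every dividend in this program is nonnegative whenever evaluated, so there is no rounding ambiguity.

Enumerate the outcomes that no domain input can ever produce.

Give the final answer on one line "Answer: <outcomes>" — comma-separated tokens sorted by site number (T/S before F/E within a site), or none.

sweeping the full domain (75 inputs) for each outcome:
  B8=T: no domain input ever produces it -> dead
  reachable outcomes have witnesses, e.g. B1=T (e.g. r=0, v=2), B1=F (e.g. r=0, v=6), B2=S (e.g. r=0, v=2), B2=E (e.g. r=0, v=6)

Answer: B8=T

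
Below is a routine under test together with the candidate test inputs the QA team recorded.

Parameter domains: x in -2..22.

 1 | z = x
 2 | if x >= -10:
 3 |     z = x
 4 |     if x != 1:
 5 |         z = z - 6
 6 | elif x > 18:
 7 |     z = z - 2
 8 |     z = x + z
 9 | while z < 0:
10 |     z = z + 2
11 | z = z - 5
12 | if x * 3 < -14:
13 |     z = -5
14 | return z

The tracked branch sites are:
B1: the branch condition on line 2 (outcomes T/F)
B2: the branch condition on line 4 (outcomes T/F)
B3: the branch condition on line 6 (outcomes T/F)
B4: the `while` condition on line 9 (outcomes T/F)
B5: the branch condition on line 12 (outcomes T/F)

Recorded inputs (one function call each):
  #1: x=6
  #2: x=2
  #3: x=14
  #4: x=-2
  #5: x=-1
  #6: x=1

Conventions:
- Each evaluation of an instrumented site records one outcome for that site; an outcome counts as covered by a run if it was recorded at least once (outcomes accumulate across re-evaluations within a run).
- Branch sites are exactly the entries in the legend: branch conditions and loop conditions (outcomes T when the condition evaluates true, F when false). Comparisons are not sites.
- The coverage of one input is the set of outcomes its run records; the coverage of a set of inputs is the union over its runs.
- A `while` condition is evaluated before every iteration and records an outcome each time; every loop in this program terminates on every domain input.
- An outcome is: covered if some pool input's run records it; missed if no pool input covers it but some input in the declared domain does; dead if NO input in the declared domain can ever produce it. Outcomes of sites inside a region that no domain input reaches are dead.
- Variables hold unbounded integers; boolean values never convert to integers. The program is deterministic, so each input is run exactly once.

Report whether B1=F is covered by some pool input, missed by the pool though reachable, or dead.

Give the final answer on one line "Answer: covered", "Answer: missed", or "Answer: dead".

no pool input records B1=F
checking all 25 inputs in the declared domain: B1=F is never recorded -> dead

Answer: dead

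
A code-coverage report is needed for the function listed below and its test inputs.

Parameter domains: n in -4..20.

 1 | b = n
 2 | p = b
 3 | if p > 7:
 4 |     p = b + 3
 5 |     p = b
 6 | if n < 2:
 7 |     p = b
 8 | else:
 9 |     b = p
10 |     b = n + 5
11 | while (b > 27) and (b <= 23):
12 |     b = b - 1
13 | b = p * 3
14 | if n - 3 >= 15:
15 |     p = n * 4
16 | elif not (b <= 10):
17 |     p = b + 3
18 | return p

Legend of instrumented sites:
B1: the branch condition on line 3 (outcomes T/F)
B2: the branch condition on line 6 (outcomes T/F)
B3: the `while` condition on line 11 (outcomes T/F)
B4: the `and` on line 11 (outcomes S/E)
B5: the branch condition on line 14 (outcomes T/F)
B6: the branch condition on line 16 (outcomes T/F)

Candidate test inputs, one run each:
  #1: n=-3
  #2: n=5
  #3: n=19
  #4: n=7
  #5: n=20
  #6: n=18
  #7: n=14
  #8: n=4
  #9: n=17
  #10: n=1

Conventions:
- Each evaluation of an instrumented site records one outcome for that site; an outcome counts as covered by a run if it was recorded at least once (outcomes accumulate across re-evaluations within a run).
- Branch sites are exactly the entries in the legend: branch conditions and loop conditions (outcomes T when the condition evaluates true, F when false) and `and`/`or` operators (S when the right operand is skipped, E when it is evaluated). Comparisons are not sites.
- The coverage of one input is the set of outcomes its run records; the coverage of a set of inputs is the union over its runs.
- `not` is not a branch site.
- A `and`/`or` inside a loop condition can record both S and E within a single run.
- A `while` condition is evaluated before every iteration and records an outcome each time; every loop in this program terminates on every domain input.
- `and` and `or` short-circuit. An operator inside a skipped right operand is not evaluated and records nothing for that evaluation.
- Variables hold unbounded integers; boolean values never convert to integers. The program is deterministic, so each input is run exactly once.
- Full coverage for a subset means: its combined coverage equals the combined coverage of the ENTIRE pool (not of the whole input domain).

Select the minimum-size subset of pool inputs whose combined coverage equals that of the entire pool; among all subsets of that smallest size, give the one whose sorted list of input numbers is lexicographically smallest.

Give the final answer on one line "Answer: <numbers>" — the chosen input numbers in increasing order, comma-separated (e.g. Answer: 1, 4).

input #1, n=-3: events B1->F, B2->T, B4->S, B3->F, B5->F, B6->F; outcomes B1=F, B2=T, B3=F, B4=S, B5=F, B6=F
input #2, n=5: events B1->F, B2->F, B4->S, B3->F, B5->F, B6->T; outcomes B1=F, B2=F, B3=F, B4=S, B5=F, B6=T
input #3, n=19: events B1->T, B2->F, B4->S, B3->F, B5->T; outcomes B1=T, B2=F, B3=F, B4=S, B5=T
input #4, n=7: events B1->F, B2->F, B4->S, B3->F, B5->F, B6->T; outcomes B1=F, B2=F, B3=F, B4=S, B5=F, B6=T
input #5, n=20: events B1->T, B2->F, B4->S, B3->F, B5->T; outcomes B1=T, B2=F, B3=F, B4=S, B5=T
input #6, n=18: events B1->T, B2->F, B4->S, B3->F, B5->T; outcomes B1=T, B2=F, B3=F, B4=S, B5=T
input #7, n=14: events B1->T, B2->F, B4->S, B3->F, B5->F, B6->T; outcomes B1=T, B2=F, B3=F, B4=S, B5=F, B6=T
input #8, n=4: events B1->F, B2->F, B4->S, B3->F, B5->F, B6->T; outcomes B1=F, B2=F, B3=F, B4=S, B5=F, B6=T
input #9, n=17: events B1->T, B2->F, B4->S, B3->F, B5->F, B6->T; outcomes B1=T, B2=F, B3=F, B4=S, B5=F, B6=T
input #10, n=1: events B1->F, B2->T, B4->S, B3->F, B5->F, B6->F; outcomes B1=F, B2=T, B3=F, B4=S, B5=F, B6=F
pool-wide coverage (10 outcomes): B1=T, B1=F, B2=T, B2=F, B3=F, B4=S, B5=T, B5=F, B6=T, B6=F
no size-1 subset reaches all 10 outcomes (best union: 6/10)
no size-2 subset reaches all 10 outcomes (best union: 9/10)
at size 3, {1, 2, 3} reaches all 10 outcomes; every lexicographically earlier size-3 subset fails

Answer: 1, 2, 3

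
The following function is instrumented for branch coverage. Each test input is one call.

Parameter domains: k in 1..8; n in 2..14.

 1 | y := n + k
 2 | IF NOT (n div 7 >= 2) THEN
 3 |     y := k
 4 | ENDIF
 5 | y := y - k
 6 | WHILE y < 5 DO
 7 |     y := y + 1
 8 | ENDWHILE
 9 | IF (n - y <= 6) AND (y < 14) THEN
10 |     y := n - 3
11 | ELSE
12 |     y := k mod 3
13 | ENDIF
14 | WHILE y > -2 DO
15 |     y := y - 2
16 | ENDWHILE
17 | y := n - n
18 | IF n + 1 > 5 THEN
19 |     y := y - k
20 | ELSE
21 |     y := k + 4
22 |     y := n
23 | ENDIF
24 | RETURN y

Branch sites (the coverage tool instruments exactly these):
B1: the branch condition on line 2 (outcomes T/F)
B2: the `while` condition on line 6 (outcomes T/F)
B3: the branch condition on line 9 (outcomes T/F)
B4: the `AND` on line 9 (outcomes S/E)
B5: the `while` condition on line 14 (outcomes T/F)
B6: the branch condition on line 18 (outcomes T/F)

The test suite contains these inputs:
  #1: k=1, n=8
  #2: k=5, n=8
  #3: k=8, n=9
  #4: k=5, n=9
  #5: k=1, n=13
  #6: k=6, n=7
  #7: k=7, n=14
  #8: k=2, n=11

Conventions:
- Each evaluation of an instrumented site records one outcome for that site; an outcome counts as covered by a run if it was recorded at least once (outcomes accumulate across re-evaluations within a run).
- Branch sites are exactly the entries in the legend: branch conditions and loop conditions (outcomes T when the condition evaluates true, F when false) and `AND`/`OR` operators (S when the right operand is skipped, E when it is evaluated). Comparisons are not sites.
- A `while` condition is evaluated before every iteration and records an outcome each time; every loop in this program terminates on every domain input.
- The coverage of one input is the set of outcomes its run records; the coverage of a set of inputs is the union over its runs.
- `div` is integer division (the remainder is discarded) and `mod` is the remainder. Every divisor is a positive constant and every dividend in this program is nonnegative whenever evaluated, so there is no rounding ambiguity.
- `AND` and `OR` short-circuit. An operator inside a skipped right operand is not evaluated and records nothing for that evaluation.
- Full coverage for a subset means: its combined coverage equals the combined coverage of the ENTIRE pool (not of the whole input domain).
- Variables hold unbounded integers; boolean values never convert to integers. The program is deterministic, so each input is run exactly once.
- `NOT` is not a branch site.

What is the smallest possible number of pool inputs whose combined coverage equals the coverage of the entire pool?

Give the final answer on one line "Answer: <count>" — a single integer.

#1 (k=1, n=8) -> covered: B1=T, B2=T, B2=F, B3=T, B4=E, B5=T, B5=F, B6=T
#2 (k=5, n=8) -> covered: B1=T, B2=T, B2=F, B3=T, B4=E, B5=T, B5=F, B6=T
#3 (k=8, n=9) -> covered: B1=T, B2=T, B2=F, B3=T, B4=E, B5=T, B5=F, B6=T
#4 (k=5, n=9) -> covered: B1=T, B2=T, B2=F, B3=T, B4=E, B5=T, B5=F, B6=T
#5 (k=1, n=13) -> covered: B1=T, B2=T, B2=F, B3=F, B4=S, B5=T, B5=F, B6=T
#6 (k=6, n=7) -> covered: B1=T, B2=T, B2=F, B3=T, B4=E, B5=T, B5=F, B6=T
#7 (k=7, n=14) -> covered: B1=F, B2=F, B3=F, B4=E, B5=T, B5=F, B6=T
#8 (k=2, n=11) -> covered: B1=T, B2=T, B2=F, B3=T, B4=E, B5=T, B5=F, B6=T
union over all inputs: B1=T, B1=F, B2=T, B2=F, B3=T, B3=F, B4=S, B4=E, B5=T, B5=F, B6=T (11 outcomes)
every size-1 subset falls short of the 11 outcomes (best: 8/11)
every size-2 subset falls short of the 11 outcomes (best: 10/11)
inputs {1, 5, 7} (size 3) cover everything; no size-3 subset with a lexicographically smaller index list covers all 11

Answer: 3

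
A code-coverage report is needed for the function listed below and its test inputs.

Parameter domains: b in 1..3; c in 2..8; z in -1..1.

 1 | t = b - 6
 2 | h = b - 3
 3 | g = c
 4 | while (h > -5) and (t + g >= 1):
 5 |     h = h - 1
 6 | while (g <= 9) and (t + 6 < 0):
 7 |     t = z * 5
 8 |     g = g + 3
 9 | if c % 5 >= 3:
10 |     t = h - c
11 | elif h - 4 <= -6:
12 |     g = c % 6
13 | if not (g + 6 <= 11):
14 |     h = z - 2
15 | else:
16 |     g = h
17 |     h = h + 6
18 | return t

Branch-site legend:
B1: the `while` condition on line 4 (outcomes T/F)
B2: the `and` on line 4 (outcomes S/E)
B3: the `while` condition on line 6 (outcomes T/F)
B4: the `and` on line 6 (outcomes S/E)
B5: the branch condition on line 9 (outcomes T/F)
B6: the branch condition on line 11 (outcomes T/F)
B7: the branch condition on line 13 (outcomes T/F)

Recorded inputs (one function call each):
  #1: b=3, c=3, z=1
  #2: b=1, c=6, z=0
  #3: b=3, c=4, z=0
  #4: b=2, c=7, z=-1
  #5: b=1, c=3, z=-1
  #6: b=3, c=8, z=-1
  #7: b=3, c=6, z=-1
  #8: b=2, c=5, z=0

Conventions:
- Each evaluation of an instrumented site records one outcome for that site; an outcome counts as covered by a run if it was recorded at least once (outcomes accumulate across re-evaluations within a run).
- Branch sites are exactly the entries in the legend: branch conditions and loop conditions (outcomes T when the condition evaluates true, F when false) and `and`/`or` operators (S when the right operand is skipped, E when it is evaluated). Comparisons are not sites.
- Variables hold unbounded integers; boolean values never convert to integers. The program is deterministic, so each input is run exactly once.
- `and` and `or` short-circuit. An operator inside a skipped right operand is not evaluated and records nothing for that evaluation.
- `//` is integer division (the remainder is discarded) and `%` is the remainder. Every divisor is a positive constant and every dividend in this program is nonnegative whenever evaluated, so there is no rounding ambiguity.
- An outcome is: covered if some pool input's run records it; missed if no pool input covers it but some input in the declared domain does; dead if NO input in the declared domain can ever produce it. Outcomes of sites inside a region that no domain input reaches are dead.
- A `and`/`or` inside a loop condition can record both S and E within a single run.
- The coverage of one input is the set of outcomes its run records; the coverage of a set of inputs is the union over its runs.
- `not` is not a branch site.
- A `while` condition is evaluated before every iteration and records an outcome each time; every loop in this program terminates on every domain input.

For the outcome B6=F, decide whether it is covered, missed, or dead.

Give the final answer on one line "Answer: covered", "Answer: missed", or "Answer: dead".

no pool input records B6=F
but domain input (b=2, c=2, z=-1) does record it -> reachable, so missed

Answer: missed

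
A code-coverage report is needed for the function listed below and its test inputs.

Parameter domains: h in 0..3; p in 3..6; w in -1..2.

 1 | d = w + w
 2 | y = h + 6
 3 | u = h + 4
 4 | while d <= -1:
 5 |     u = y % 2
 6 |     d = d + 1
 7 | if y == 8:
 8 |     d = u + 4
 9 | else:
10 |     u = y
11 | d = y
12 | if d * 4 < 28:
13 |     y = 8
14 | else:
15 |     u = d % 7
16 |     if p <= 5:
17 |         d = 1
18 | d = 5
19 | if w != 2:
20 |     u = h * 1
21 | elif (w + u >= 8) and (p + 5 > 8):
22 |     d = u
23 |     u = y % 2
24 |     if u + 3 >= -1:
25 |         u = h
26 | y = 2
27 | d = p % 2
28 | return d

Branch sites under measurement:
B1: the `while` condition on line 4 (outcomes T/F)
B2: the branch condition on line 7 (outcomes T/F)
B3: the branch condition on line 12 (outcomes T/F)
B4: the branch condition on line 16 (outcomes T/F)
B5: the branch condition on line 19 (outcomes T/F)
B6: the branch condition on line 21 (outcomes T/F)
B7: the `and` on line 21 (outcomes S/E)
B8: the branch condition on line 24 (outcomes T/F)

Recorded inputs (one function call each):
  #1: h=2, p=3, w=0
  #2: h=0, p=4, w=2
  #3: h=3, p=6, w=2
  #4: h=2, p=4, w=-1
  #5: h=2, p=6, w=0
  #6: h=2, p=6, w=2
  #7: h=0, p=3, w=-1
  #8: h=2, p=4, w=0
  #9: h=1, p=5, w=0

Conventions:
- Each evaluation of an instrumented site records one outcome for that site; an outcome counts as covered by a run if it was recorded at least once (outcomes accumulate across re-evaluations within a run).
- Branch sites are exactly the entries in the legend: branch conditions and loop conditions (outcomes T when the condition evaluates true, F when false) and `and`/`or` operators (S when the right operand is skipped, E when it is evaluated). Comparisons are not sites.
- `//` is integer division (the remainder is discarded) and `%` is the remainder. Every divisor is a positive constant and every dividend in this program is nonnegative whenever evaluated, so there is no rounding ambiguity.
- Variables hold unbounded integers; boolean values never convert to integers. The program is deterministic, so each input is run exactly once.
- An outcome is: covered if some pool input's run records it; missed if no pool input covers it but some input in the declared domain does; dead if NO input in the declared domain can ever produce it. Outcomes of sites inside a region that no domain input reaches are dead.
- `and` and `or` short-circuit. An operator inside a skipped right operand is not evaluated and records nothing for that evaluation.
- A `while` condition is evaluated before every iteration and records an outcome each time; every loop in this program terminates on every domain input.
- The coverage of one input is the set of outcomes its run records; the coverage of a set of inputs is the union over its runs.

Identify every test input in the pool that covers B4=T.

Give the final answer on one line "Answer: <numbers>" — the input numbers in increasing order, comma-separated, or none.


input #1 (h=2, p=3, w=0): hits B4=T
input #2 (h=0, p=4, w=2): never hits B4=T
input #3 (h=3, p=6, w=2): never hits B4=T
input #4 (h=2, p=4, w=-1): hits B4=T
input #5 (h=2, p=6, w=0): never hits B4=T
input #6 (h=2, p=6, w=2): never hits B4=T
input #7 (h=0, p=3, w=-1): never hits B4=T
input #8 (h=2, p=4, w=0): hits B4=T
input #9 (h=1, p=5, w=0): hits B4=T
Answer: 1, 4, 8, 9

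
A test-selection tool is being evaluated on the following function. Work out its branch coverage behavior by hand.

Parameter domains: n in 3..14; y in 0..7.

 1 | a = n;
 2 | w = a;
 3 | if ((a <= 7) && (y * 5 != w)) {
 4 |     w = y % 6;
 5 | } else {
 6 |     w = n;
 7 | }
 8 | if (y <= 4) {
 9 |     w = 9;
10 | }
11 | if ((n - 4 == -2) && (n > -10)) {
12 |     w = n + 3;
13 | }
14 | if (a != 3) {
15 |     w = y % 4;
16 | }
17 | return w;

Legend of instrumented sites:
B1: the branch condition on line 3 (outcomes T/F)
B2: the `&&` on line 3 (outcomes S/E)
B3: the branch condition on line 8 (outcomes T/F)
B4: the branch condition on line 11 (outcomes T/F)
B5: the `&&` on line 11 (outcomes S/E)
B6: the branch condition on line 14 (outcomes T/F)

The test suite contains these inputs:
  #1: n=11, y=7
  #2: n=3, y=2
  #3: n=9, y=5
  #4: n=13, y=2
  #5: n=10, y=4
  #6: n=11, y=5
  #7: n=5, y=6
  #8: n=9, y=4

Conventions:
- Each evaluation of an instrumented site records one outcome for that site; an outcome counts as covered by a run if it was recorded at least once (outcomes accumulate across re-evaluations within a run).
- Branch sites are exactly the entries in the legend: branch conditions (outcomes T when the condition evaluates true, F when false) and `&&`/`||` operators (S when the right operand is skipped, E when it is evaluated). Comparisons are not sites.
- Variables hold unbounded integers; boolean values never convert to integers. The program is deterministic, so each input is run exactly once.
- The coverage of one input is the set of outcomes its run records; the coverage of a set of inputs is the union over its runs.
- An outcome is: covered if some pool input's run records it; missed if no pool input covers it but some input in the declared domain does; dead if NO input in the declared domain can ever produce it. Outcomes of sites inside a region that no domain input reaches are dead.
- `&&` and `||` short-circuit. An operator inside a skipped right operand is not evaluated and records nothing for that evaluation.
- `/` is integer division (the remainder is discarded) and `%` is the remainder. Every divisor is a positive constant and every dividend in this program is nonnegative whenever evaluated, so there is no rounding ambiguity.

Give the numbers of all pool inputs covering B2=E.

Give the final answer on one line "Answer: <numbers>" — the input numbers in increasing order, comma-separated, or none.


input #1 (n=11, y=7): never hits B2=E
input #2 (n=3, y=2): hits B2=E
input #3 (n=9, y=5): never hits B2=E
input #4 (n=13, y=2): never hits B2=E
input #5 (n=10, y=4): never hits B2=E
input #6 (n=11, y=5): never hits B2=E
input #7 (n=5, y=6): hits B2=E
input #8 (n=9, y=4): never hits B2=E
Answer: 2, 7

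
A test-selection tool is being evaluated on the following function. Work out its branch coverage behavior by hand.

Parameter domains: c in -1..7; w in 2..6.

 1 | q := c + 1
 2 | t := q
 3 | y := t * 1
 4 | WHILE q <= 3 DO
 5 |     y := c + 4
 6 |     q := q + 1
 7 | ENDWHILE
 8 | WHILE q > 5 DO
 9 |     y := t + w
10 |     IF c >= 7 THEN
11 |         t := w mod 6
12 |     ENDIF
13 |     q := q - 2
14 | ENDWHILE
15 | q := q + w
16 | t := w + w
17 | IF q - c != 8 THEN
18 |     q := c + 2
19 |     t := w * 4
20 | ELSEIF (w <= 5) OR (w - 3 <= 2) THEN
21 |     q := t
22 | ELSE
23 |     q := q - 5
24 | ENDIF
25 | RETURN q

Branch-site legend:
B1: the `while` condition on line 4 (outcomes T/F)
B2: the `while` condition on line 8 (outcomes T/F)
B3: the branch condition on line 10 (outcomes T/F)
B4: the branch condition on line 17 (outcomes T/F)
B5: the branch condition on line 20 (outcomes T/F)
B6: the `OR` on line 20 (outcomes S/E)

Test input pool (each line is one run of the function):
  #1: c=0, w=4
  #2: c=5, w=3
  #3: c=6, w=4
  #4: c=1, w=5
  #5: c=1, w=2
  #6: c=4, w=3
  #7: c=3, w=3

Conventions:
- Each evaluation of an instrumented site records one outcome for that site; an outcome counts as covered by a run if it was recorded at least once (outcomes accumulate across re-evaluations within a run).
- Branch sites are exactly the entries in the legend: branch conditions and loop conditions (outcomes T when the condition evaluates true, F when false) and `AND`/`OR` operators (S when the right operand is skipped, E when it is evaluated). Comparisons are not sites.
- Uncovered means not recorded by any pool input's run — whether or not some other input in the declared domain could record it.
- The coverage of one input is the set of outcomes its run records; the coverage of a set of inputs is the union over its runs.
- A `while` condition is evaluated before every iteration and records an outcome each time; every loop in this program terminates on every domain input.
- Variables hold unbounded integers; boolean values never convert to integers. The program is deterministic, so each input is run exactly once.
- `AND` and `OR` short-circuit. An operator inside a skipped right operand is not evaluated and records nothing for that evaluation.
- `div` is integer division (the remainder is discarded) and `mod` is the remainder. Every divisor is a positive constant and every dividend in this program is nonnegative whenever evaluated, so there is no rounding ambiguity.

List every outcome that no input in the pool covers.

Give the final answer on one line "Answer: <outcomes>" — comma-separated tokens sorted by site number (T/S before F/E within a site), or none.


test 1 (c=0, w=4) fires B1->T, B1->T, B1->T, B1->F, B2->F, B4->F, B6->S, B5->T; hits B1=T, B1=F, B2=F, B4=F, B5=T, B6=S
test 2 (c=5, w=3) fires B1->F, B2->T, B3->F, B2->F, B4->T; hits B1=F, B2=T, B2=F, B3=F, B4=T
test 3 (c=6, w=4) fires B1->F, B2->T, B3->F, B2->F, B4->T; hits B1=F, B2=T, B2=F, B3=F, B4=T
test 4 (c=1, w=5) fires B1->T, B1->T, B1->F, B2->F, B4->F, B6->S, B5->T; hits B1=T, B1=F, B2=F, B4=F, B5=T, B6=S
test 5 (c=1, w=2) fires B1->T, B1->T, B1->F, B2->F, B4->T; hits B1=T, B1=F, B2=F, B4=T
test 6 (c=4, w=3) fires B1->F, B2->F, B4->T; hits B1=F, B2=F, B4=T
test 7 (c=3, w=3) fires B1->F, B2->F, B4->T; hits B1=F, B2=F, B4=T
union over the pool: B1=T, B1=F, B2=T, B2=F, B3=F, B4=T, B4=F, B5=T, B6=S
uncovered (3 of 12): B3=T, B5=F, B6=E
Answer: B3=T, B5=F, B6=E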